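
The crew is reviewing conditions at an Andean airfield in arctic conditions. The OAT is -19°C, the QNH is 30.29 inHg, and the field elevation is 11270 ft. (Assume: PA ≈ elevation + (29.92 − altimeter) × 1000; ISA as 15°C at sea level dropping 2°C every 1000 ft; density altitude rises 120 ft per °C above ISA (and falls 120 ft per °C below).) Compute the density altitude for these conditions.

Pressure altitude = 11270 + (29.92 − 30.29) × 1000 = 11270 + (-370) = 10900 ft.
ISA temperature at 10900 ft = 15 − 2 × (10900/1000) = -6.8°C.
ISA deviation = -19 − (-6.8) = -12.2°C.
Density altitude = 10900 + 120 × (-12.2) = 9436 ft.

9436 ft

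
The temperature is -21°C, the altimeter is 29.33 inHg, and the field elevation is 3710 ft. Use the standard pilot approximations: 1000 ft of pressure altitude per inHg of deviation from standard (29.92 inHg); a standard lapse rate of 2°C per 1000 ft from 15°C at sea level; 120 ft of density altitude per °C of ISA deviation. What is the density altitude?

Pressure altitude = 3710 + (29.92 − 29.33) × 1000 = 3710 + (+590) = 4300 ft.
ISA temperature at 4300 ft = 15 − 2 × (4300/1000) = 6.4°C.
ISA deviation = -21 − 6.4 = -27.4°C.
Density altitude = 4300 + 120 × (-27.4) = 1012 ft.

1012 ft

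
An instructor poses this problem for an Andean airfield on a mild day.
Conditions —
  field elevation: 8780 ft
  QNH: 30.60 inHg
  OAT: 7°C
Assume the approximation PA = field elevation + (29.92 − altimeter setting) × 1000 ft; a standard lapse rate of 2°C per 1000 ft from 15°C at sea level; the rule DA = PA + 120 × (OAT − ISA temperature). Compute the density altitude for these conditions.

9084 ft

Pressure altitude = 8780 + (29.92 − 30.60) × 1000 = 8780 + (-680) = 8100 ft.
ISA temperature at 8100 ft = 15 − 2 × (8100/1000) = -1.2°C.
ISA deviation = 7 − (-1.2) = +8.2°C.
Density altitude = 8100 + 120 × (8.2) = 9084 ft.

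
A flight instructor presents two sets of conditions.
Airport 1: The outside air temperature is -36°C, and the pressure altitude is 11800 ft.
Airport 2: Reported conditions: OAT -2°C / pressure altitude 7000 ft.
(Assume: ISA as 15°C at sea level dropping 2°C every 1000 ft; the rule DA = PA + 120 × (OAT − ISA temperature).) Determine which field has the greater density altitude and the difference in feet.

Airport 1 by 1872 ft

Airport 1: ISA temp = -8.6°C, deviation -27.4°C, DA = 11800 + 120 × (-27.4) = 8512 ft.
Airport 2: ISA temp = 1°C, deviation -3°C, DA = 7000 + 120 × (-3) = 6640 ft.
Airport 1 is higher by 8512 − 6640 = 1872 ft.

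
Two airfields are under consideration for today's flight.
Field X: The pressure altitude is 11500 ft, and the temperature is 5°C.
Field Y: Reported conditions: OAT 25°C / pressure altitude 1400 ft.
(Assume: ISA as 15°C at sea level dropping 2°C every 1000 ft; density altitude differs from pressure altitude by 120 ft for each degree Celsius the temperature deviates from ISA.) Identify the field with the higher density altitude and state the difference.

Field X: ISA temp = -8°C, deviation +13°C, DA = 11500 + 120 × 13 = 13060 ft.
Field Y: ISA temp = 12.2°C, deviation +12.8°C, DA = 1400 + 120 × 12.8 = 2936 ft.
Field X is higher by 13060 − 2936 = 10124 ft.

Field X by 10124 ft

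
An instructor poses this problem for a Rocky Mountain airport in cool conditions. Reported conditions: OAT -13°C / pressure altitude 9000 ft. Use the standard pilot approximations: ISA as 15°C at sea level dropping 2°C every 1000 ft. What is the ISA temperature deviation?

ISA-10°C

ISA temperature at 9000 ft = 15 − 2 × (9000/1000) = -3°C.
Deviation = OAT − ISA = -13 − (-3) = -10°C.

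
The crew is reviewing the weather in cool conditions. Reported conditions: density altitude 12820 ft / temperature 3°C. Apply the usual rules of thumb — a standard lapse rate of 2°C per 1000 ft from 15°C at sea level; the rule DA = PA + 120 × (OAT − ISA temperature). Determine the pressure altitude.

DA = PA + 120 × (OAT − (15 − 2·PA/1000)) = PA + 120·OAT − 1800 + 0.24·PA = 1.24·PA + 120·OAT − 1800.
So 1.24·PA = 12820 − 120 × 3 + 1800 = 14260.
PA = 14260 / 1.24 = 11500 ft.

11500 ft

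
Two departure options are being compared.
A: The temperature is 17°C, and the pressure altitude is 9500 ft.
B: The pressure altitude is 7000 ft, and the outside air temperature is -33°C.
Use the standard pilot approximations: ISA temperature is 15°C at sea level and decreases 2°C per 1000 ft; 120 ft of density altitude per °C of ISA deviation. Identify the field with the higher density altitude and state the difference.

A by 9100 ft

A: ISA temp = -4°C, deviation +21°C, DA = 9500 + 120 × 21 = 12020 ft.
B: ISA temp = 1°C, deviation -34°C, DA = 7000 + 120 × (-34) = 2920 ft.
A is higher by 12020 − 2920 = 9100 ft.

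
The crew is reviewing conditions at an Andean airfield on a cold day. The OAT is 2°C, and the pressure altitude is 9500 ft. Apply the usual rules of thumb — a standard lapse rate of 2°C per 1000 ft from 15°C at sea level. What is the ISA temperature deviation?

ISA+6°C

ISA temperature at 9500 ft = 15 − 2 × (9500/1000) = -4°C.
Deviation = OAT − ISA = 2 − (-4) = +6°C.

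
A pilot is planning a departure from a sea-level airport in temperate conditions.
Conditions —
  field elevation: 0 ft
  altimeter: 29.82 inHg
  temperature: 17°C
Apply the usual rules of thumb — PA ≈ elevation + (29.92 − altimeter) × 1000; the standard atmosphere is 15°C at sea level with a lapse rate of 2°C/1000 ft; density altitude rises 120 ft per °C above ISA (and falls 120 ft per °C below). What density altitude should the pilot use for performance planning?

364 ft

Pressure altitude = 0 + (29.92 − 29.82) × 1000 = 0 + (+100) = 100 ft.
ISA temperature at 100 ft = 15 − 2 × (100/1000) = 14.8°C.
ISA deviation = 17 − 14.8 = +2.2°C.
Density altitude = 100 + 120 × (2.2) = 364 ft.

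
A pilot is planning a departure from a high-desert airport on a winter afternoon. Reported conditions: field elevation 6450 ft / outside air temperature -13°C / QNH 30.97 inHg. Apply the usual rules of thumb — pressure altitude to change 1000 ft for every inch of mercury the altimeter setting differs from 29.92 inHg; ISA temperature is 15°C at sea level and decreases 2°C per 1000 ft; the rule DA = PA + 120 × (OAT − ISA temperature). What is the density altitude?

3336 ft

Pressure altitude = 6450 + (29.92 − 30.97) × 1000 = 6450 + (-1050) = 5400 ft.
ISA temperature at 5400 ft = 15 − 2 × (5400/1000) = 4.2°C.
ISA deviation = -13 − 4.2 = -17.2°C.
Density altitude = 5400 + 120 × (-17.2) = 3336 ft.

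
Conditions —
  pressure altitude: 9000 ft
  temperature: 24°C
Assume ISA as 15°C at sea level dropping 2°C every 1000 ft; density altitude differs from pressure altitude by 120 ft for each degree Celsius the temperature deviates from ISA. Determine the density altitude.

12240 ft

ISA temperature at 9000 ft = 15 − 2 × (9000/1000) = -3°C.
ISA deviation = 24 − (-3) = +27°C.
Density altitude = 9000 + 120 × (27) = 9000 + (+3240) = 12240 ft.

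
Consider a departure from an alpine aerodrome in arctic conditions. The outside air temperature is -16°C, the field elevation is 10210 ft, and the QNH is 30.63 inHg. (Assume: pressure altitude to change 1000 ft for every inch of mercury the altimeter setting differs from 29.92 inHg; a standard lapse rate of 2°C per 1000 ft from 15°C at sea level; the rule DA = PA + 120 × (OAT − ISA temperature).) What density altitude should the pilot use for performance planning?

8060 ft

Pressure altitude = 10210 + (29.92 − 30.63) × 1000 = 10210 + (-710) = 9500 ft.
ISA temperature at 9500 ft = 15 − 2 × (9500/1000) = -4°C.
ISA deviation = -16 − (-4) = -12°C.
Density altitude = 9500 + 120 × (-12) = 8060 ft.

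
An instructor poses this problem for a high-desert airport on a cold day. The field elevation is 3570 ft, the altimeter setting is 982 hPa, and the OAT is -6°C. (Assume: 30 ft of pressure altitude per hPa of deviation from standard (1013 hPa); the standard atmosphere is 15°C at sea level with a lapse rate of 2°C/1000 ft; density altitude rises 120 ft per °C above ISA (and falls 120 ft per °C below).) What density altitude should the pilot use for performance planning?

Pressure altitude = 3570 + (1013 − 982) × 30 = 3570 + (+930) = 4500 ft.
ISA temperature at 4500 ft = 15 − 2 × (4500/1000) = 6°C.
ISA deviation = -6 − 6 = -12°C.
Density altitude = 4500 + 120 × (-12) = 3060 ft.

3060 ft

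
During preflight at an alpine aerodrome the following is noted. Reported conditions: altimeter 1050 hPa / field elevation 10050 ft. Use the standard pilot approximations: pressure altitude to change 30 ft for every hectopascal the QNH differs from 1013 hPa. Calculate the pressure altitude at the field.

8940 ft

Pressure correction = (1013 − 1050) × 30 = -1110 ft.
Pressure altitude = 10050 + (-1110) = 8940 ft.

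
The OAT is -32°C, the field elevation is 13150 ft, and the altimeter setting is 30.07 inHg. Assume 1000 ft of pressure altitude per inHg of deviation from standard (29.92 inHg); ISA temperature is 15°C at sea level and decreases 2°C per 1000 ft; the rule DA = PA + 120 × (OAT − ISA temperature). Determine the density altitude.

10480 ft

Pressure altitude = 13150 + (29.92 − 30.07) × 1000 = 13150 + (-150) = 13000 ft.
ISA temperature at 13000 ft = 15 − 2 × (13000/1000) = -11°C.
ISA deviation = -32 − (-11) = -21°C.
Density altitude = 13000 + 120 × (-21) = 10480 ft.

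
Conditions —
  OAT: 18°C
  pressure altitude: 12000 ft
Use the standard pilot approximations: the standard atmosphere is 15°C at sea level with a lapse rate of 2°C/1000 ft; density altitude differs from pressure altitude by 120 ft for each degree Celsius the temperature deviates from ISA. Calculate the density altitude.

15240 ft

ISA temperature at 12000 ft = 15 − 2 × (12000/1000) = -9°C.
ISA deviation = 18 − (-9) = +27°C.
Density altitude = 12000 + 120 × (27) = 12000 + (+3240) = 15240 ft.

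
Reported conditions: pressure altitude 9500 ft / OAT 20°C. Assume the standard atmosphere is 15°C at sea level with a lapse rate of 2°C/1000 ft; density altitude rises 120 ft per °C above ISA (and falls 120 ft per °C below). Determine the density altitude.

ISA temperature at 9500 ft = 15 − 2 × (9500/1000) = -4°C.
ISA deviation = 20 − (-4) = +24°C.
Density altitude = 9500 + 120 × (24) = 9500 + (+2880) = 12380 ft.

12380 ft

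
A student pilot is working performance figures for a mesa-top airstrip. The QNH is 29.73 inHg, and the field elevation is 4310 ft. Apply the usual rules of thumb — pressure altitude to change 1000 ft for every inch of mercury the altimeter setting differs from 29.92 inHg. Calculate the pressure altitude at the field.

4500 ft

Pressure correction = (29.92 − 29.73) × 1000 = +190 ft.
Pressure altitude = 4310 + (+190) = 4500 ft.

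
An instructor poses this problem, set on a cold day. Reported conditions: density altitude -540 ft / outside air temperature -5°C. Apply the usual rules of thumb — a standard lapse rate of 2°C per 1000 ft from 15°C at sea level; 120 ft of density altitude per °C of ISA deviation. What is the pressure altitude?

1500 ft

DA = PA + 120 × (OAT − (15 − 2·PA/1000)) = PA + 120·OAT − 1800 + 0.24·PA = 1.24·PA + 120·OAT − 1800.
So 1.24·PA = -540 − 120 × (-5) + 1800 = 1860.
PA = 1860 / 1.24 = 1500 ft.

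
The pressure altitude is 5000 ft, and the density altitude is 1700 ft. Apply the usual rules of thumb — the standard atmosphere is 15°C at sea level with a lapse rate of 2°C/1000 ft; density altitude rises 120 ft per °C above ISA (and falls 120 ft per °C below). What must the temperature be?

-22.5°C

Density altitude − pressure altitude = 1700 − 5000 = -3300 ft.
At 120 ft/°C that is an ISA deviation of -3300/120 = -27.5°C.
ISA temperature at 5000 ft = 15 − 2 × (5000/1000) = 5°C.
OAT = ISA + deviation = 5 + (-27.5) = -22.5°C.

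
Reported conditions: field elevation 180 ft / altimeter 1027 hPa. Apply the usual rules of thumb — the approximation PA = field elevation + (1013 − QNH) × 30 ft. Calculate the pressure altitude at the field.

Pressure correction = (1013 − 1027) × 30 = -420 ft.
Pressure altitude = 180 + (-420) = -240 ft.

-240 ft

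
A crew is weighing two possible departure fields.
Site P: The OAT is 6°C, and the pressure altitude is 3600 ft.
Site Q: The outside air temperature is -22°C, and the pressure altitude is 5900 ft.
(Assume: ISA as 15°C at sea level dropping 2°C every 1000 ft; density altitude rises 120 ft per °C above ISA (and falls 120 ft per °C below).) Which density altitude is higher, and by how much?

Site P: ISA temp = 7.8°C, deviation -1.8°C, DA = 3600 + 120 × (-1.8) = 3384 ft.
Site Q: ISA temp = 3.2°C, deviation -25.2°C, DA = 5900 + 120 × (-25.2) = 2876 ft.
Site P is higher by 3384 − 2876 = 508 ft.

Site P by 508 ft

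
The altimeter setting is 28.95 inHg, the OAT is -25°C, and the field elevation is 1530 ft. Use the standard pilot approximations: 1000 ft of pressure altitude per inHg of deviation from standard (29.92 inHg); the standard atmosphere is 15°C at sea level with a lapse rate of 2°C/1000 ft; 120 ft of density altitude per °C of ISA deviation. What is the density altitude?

-1700 ft

Pressure altitude = 1530 + (29.92 − 28.95) × 1000 = 1530 + (+970) = 2500 ft.
ISA temperature at 2500 ft = 15 − 2 × (2500/1000) = 10°C.
ISA deviation = -25 − 10 = -35°C.
Density altitude = 2500 + 120 × (-35) = -1700 ft.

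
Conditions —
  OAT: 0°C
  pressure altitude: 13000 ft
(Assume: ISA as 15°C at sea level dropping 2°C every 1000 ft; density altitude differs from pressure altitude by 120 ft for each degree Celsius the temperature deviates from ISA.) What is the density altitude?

14320 ft

ISA temperature at 13000 ft = 15 − 2 × (13000/1000) = -11°C.
ISA deviation = 0 − (-11) = +11°C.
Density altitude = 13000 + 120 × (11) = 13000 + (+1320) = 14320 ft.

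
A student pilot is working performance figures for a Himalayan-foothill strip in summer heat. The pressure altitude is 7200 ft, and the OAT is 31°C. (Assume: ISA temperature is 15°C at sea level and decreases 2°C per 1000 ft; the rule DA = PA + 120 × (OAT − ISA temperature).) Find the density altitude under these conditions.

10848 ft

ISA temperature at 7200 ft = 15 − 2 × (7200/1000) = 0.6°C.
ISA deviation = 31 − 0.6 = +30.4°C.
Density altitude = 7200 + 120 × (30.4) = 7200 + (+3648) = 10848 ft.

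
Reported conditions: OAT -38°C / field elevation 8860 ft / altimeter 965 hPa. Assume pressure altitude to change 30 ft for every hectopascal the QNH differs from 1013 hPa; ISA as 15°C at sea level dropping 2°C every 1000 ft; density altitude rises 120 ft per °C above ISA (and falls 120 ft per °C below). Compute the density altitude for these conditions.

Pressure altitude = 8860 + (1013 − 965) × 30 = 8860 + (+1440) = 10300 ft.
ISA temperature at 10300 ft = 15 − 2 × (10300/1000) = -5.6°C.
ISA deviation = -38 − (-5.6) = -32.4°C.
Density altitude = 10300 + 120 × (-32.4) = 6412 ft.

6412 ft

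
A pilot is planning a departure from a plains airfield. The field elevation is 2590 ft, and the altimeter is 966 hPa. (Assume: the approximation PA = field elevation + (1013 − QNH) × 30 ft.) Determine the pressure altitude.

Pressure correction = (1013 − 966) × 30 = +1410 ft.
Pressure altitude = 2590 + (+1410) = 4000 ft.

4000 ft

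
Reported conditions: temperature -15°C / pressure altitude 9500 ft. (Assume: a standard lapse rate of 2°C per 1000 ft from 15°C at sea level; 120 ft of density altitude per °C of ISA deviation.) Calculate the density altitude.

ISA temperature at 9500 ft = 15 − 2 × (9500/1000) = -4°C.
ISA deviation = -15 − (-4) = -11°C.
Density altitude = 9500 + 120 × (-11) = 9500 + (-1320) = 8180 ft.

8180 ft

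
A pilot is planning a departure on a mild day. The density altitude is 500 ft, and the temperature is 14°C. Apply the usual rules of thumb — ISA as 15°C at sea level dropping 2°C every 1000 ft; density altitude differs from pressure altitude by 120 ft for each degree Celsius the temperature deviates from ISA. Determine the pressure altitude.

500 ft

DA = PA + 120 × (OAT − (15 − 2·PA/1000)) = PA + 120·OAT − 1800 + 0.24·PA = 1.24·PA + 120·OAT − 1800.
So 1.24·PA = 500 − 120 × 14 + 1800 = 620.
PA = 620 / 1.24 = 500 ft.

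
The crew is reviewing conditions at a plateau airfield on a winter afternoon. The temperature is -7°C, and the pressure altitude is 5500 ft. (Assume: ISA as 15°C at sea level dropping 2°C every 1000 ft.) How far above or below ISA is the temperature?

ISA temperature at 5500 ft = 15 − 2 × (5500/1000) = 4°C.
Deviation = OAT − ISA = -7 − 4 = -11°C.

ISA-11°C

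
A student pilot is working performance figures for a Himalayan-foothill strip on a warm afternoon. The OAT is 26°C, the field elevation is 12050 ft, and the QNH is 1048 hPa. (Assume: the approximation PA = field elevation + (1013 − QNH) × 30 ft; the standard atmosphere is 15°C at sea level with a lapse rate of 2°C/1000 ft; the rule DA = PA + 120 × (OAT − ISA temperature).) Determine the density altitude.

14960 ft

Pressure altitude = 12050 + (1013 − 1048) × 30 = 12050 + (-1050) = 11000 ft.
ISA temperature at 11000 ft = 15 − 2 × (11000/1000) = -7°C.
ISA deviation = 26 − (-7) = +33°C.
Density altitude = 11000 + 120 × (33) = 14960 ft.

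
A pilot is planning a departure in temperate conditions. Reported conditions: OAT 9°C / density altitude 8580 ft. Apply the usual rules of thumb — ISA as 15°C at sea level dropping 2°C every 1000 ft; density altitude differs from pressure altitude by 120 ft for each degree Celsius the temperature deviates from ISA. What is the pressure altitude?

DA = PA + 120 × (OAT − (15 − 2·PA/1000)) = PA + 120·OAT − 1800 + 0.24·PA = 1.24·PA + 120·OAT − 1800.
So 1.24·PA = 8580 − 120 × 9 + 1800 = 9300.
PA = 9300 / 1.24 = 7500 ft.

7500 ft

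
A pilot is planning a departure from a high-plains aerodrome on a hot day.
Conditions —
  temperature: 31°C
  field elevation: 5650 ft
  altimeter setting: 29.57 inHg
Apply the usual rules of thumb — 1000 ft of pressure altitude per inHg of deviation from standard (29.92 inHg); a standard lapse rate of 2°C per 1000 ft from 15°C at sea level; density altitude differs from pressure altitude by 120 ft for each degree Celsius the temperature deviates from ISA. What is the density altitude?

9360 ft

Pressure altitude = 5650 + (29.92 − 29.57) × 1000 = 5650 + (+350) = 6000 ft.
ISA temperature at 6000 ft = 15 − 2 × (6000/1000) = 3°C.
ISA deviation = 31 − 3 = +28°C.
Density altitude = 6000 + 120 × (28) = 9360 ft.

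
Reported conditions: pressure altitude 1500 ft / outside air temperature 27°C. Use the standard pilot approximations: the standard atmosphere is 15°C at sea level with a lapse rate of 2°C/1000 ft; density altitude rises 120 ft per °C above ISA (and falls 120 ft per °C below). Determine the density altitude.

3300 ft

ISA temperature at 1500 ft = 15 − 2 × (1500/1000) = 12°C.
ISA deviation = 27 − 12 = +15°C.
Density altitude = 1500 + 120 × (15) = 1500 + (+1800) = 3300 ft.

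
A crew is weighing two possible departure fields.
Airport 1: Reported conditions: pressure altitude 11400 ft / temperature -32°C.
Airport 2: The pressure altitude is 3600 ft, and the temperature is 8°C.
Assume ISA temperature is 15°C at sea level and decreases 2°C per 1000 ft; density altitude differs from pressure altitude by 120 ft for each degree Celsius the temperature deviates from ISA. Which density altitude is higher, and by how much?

Airport 1 by 4872 ft

Airport 1: ISA temp = -7.8°C, deviation -24.2°C, DA = 11400 + 120 × (-24.2) = 8496 ft.
Airport 2: ISA temp = 7.8°C, deviation +0.2°C, DA = 3600 + 120 × 0.2 = 3624 ft.
Airport 1 is higher by 8496 − 3624 = 4872 ft.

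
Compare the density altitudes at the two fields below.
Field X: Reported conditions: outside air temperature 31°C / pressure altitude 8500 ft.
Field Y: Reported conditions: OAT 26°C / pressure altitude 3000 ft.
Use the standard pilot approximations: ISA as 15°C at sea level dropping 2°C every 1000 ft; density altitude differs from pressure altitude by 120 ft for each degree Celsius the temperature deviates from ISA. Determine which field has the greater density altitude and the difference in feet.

Field X by 7420 ft

Field X: ISA temp = -2°C, deviation +33°C, DA = 8500 + 120 × 33 = 12460 ft.
Field Y: ISA temp = 9°C, deviation +17°C, DA = 3000 + 120 × 17 = 5040 ft.
Field X is higher by 12460 − 5040 = 7420 ft.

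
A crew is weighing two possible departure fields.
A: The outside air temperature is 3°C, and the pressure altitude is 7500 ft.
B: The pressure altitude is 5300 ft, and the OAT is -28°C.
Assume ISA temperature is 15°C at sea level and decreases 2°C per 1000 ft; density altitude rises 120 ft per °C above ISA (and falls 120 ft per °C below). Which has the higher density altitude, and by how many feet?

A: ISA temp = 0°C, deviation +3°C, DA = 7500 + 120 × 3 = 7860 ft.
B: ISA temp = 4.4°C, deviation -32.4°C, DA = 5300 + 120 × (-32.4) = 1412 ft.
A is higher by 7860 − 1412 = 6448 ft.

A by 6448 ft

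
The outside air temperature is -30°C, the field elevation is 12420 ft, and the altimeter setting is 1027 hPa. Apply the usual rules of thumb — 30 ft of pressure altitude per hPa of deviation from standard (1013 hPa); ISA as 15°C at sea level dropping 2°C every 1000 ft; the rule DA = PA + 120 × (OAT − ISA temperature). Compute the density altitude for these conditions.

9480 ft

Pressure altitude = 12420 + (1013 − 1027) × 30 = 12420 + (-420) = 12000 ft.
ISA temperature at 12000 ft = 15 − 2 × (12000/1000) = -9°C.
ISA deviation = -30 − (-9) = -21°C.
Density altitude = 12000 + 120 × (-21) = 9480 ft.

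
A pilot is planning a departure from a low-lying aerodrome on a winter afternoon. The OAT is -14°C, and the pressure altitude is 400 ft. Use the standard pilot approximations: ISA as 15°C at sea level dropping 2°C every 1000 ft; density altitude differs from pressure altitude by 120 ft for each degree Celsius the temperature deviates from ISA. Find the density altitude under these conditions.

-2984 ft

ISA temperature at 400 ft = 15 − 2 × (400/1000) = 14.2°C.
ISA deviation = -14 − 14.2 = -28.2°C.
Density altitude = 400 + 120 × (-28.2) = 400 + (-3384) = -2984 ft.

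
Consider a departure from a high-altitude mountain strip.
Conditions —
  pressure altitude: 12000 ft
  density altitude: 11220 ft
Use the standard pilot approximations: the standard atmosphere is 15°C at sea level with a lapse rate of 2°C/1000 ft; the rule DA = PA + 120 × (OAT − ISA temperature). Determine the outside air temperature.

Density altitude − pressure altitude = 11220 − 12000 = -780 ft.
At 120 ft/°C that is an ISA deviation of -780/120 = -6.5°C.
ISA temperature at 12000 ft = 15 − 2 × (12000/1000) = -9°C.
OAT = ISA + deviation = -9 + (-6.5) = -15.5°C.

-15.5°C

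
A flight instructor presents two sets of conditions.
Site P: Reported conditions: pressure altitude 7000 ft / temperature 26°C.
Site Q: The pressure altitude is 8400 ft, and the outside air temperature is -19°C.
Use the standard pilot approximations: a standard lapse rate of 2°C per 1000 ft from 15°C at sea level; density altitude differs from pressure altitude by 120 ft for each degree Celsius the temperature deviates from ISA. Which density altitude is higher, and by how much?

Site P: ISA temp = 1°C, deviation +25°C, DA = 7000 + 120 × 25 = 10000 ft.
Site Q: ISA temp = -1.8°C, deviation -17.2°C, DA = 8400 + 120 × (-17.2) = 6336 ft.
Site P is higher by 10000 − 6336 = 3664 ft.

Site P by 3664 ft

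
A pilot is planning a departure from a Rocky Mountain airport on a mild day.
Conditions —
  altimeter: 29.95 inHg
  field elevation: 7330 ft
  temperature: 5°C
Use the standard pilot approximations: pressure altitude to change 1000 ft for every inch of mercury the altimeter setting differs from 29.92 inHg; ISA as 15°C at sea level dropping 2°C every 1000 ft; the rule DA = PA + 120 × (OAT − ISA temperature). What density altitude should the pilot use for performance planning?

Pressure altitude = 7330 + (29.92 − 29.95) × 1000 = 7330 + (-30) = 7300 ft.
ISA temperature at 7300 ft = 15 − 2 × (7300/1000) = 0.4°C.
ISA deviation = 5 − 0.4 = +4.6°C.
Density altitude = 7300 + 120 × (4.6) = 7852 ft.

7852 ft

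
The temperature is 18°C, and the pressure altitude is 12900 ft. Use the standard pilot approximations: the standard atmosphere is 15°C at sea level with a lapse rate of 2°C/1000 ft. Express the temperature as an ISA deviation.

ISA+28.8°C

ISA temperature at 12900 ft = 15 − 2 × (12900/1000) = -10.8°C.
Deviation = OAT − ISA = 18 − (-10.8) = +28.8°C.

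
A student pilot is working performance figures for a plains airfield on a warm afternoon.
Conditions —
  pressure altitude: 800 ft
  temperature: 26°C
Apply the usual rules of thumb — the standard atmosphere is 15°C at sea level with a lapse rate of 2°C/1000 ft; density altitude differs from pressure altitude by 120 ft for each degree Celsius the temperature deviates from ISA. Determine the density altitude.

ISA temperature at 800 ft = 15 − 2 × (800/1000) = 13.4°C.
ISA deviation = 26 − 13.4 = +12.6°C.
Density altitude = 800 + 120 × (12.6) = 800 + (+1512) = 2312 ft.

2312 ft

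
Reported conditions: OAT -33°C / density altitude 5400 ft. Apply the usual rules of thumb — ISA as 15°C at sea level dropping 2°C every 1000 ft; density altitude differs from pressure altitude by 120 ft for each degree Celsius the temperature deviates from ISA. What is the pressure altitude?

9000 ft

DA = PA + 120 × (OAT − (15 − 2·PA/1000)) = PA + 120·OAT − 1800 + 0.24·PA = 1.24·PA + 120·OAT − 1800.
So 1.24·PA = 5400 − 120 × (-33) + 1800 = 11160.
PA = 11160 / 1.24 = 9000 ft.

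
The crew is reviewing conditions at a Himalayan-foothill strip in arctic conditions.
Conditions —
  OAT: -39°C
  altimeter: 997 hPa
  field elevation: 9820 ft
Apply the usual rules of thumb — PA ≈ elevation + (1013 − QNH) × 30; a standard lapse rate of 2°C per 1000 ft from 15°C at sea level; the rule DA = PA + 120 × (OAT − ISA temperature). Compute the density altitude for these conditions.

Pressure altitude = 9820 + (1013 − 997) × 30 = 9820 + (+480) = 10300 ft.
ISA temperature at 10300 ft = 15 − 2 × (10300/1000) = -5.6°C.
ISA deviation = -39 − (-5.6) = -33.4°C.
Density altitude = 10300 + 120 × (-33.4) = 6292 ft.

6292 ft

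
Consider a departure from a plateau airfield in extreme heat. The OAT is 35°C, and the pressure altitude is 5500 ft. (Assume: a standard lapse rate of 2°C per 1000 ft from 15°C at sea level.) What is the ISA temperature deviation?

ISA temperature at 5500 ft = 15 − 2 × (5500/1000) = 4°C.
Deviation = OAT − ISA = 35 − 4 = +31°C.

ISA+31°C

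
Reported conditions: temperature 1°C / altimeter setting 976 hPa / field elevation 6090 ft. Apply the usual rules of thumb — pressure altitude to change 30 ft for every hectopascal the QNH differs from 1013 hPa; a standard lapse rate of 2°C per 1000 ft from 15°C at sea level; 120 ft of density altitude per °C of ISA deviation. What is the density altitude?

7248 ft

Pressure altitude = 6090 + (1013 − 976) × 30 = 6090 + (+1110) = 7200 ft.
ISA temperature at 7200 ft = 15 − 2 × (7200/1000) = 0.6°C.
ISA deviation = 1 − 0.6 = +0.4°C.
Density altitude = 7200 + 120 × (0.4) = 7248 ft.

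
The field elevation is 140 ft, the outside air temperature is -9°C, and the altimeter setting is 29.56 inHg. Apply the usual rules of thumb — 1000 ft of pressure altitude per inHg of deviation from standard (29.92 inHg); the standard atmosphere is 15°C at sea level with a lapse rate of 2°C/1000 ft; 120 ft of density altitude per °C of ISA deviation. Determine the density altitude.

-2260 ft

Pressure altitude = 140 + (29.92 − 29.56) × 1000 = 140 + (+360) = 500 ft.
ISA temperature at 500 ft = 15 − 2 × (500/1000) = 14°C.
ISA deviation = -9 − 14 = -23°C.
Density altitude = 500 + 120 × (-23) = -2260 ft.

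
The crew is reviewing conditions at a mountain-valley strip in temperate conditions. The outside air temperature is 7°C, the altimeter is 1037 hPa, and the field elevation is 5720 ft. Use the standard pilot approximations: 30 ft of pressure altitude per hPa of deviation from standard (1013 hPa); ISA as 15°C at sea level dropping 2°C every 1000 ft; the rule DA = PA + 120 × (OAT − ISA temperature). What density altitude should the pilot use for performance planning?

5240 ft

Pressure altitude = 5720 + (1013 − 1037) × 30 = 5720 + (-720) = 5000 ft.
ISA temperature at 5000 ft = 15 − 2 × (5000/1000) = 5°C.
ISA deviation = 7 − 5 = +2°C.
Density altitude = 5000 + 120 × (2) = 5240 ft.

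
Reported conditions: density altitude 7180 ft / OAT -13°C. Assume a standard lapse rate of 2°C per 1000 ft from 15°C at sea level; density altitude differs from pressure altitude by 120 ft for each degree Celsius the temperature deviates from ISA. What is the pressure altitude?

DA = PA + 120 × (OAT − (15 − 2·PA/1000)) = PA + 120·OAT − 1800 + 0.24·PA = 1.24·PA + 120·OAT − 1800.
So 1.24·PA = 7180 − 120 × (-13) + 1800 = 10540.
PA = 10540 / 1.24 = 8500 ft.

8500 ft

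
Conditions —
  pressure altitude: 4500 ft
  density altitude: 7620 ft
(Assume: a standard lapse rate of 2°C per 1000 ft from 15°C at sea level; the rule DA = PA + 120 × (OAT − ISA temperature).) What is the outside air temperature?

32°C

Density altitude − pressure altitude = 7620 − 4500 = +3120 ft.
At 120 ft/°C that is an ISA deviation of 3120/120 = +26°C.
ISA temperature at 4500 ft = 15 − 2 × (4500/1000) = 6°C.
OAT = ISA + deviation = 6 + (+26) = 32°C.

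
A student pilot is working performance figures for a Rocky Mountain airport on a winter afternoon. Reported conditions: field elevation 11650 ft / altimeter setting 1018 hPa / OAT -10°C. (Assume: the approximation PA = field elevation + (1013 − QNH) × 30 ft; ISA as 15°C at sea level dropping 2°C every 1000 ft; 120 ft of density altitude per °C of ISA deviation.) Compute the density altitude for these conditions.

Pressure altitude = 11650 + (1013 − 1018) × 30 = 11650 + (-150) = 11500 ft.
ISA temperature at 11500 ft = 15 − 2 × (11500/1000) = -8°C.
ISA deviation = -10 − (-8) = -2°C.
Density altitude = 11500 + 120 × (-2) = 11260 ft.

11260 ft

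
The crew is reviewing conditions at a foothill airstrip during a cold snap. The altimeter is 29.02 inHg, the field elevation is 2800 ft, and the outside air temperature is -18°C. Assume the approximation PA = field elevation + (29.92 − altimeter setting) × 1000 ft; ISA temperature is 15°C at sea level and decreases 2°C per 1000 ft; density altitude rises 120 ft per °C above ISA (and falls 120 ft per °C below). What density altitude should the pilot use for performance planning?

Pressure altitude = 2800 + (29.92 − 29.02) × 1000 = 2800 + (+900) = 3700 ft.
ISA temperature at 3700 ft = 15 − 2 × (3700/1000) = 7.6°C.
ISA deviation = -18 − 7.6 = -25.6°C.
Density altitude = 3700 + 120 × (-25.6) = 628 ft.

628 ft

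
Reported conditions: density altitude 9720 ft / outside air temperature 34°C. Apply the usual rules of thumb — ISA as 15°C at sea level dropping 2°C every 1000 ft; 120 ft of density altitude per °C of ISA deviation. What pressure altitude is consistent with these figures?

DA = PA + 120 × (OAT − (15 − 2·PA/1000)) = PA + 120·OAT − 1800 + 0.24·PA = 1.24·PA + 120·OAT − 1800.
So 1.24·PA = 9720 − 120 × 34 + 1800 = 7440.
PA = 7440 / 1.24 = 6000 ft.

6000 ft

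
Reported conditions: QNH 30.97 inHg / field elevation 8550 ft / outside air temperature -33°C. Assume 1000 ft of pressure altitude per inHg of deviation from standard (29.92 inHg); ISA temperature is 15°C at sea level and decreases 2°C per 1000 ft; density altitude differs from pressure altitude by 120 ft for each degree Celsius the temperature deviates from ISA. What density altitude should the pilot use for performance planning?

Pressure altitude = 8550 + (29.92 − 30.97) × 1000 = 8550 + (-1050) = 7500 ft.
ISA temperature at 7500 ft = 15 − 2 × (7500/1000) = 0°C.
ISA deviation = -33 − 0 = -33°C.
Density altitude = 7500 + 120 × (-33) = 3540 ft.

3540 ft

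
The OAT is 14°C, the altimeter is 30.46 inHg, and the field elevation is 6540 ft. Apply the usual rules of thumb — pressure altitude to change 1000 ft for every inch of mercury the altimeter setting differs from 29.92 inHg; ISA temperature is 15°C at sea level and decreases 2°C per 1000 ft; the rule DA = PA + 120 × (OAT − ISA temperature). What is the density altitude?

7320 ft

Pressure altitude = 6540 + (29.92 − 30.46) × 1000 = 6540 + (-540) = 6000 ft.
ISA temperature at 6000 ft = 15 − 2 × (6000/1000) = 3°C.
ISA deviation = 14 − 3 = +11°C.
Density altitude = 6000 + 120 × (11) = 7320 ft.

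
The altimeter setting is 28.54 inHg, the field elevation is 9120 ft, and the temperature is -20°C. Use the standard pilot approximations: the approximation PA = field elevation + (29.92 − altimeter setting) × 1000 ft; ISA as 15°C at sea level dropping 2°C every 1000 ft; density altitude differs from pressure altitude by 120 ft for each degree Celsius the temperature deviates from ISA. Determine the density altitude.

Pressure altitude = 9120 + (29.92 − 28.54) × 1000 = 9120 + (+1380) = 10500 ft.
ISA temperature at 10500 ft = 15 − 2 × (10500/1000) = -6°C.
ISA deviation = -20 − (-6) = -14°C.
Density altitude = 10500 + 120 × (-14) = 8820 ft.

8820 ft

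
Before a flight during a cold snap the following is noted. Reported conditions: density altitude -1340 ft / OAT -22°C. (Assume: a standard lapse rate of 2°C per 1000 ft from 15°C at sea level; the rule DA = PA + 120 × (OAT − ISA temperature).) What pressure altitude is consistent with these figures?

2500 ft

DA = PA + 120 × (OAT − (15 − 2·PA/1000)) = PA + 120·OAT − 1800 + 0.24·PA = 1.24·PA + 120·OAT − 1800.
So 1.24·PA = -1340 − 120 × (-22) + 1800 = 3100.
PA = 3100 / 1.24 = 2500 ft.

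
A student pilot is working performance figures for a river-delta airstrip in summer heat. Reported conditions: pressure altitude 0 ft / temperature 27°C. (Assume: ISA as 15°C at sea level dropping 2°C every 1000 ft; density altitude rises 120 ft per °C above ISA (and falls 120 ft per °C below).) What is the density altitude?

ISA temperature at 0 ft = 15 − 2 × (0/1000) = 15°C.
ISA deviation = 27 − 15 = +12°C.
Density altitude = 0 + 120 × (12) = 0 + (+1440) = 1440 ft.

1440 ft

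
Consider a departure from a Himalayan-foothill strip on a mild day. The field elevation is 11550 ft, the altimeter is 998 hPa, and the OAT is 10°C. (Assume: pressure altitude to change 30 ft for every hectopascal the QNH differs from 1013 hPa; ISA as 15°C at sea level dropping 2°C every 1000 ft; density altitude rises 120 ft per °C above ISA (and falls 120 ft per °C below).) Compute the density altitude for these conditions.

Pressure altitude = 11550 + (1013 − 998) × 30 = 11550 + (+450) = 12000 ft.
ISA temperature at 12000 ft = 15 − 2 × (12000/1000) = -9°C.
ISA deviation = 10 − (-9) = +19°C.
Density altitude = 12000 + 120 × (19) = 14280 ft.

14280 ft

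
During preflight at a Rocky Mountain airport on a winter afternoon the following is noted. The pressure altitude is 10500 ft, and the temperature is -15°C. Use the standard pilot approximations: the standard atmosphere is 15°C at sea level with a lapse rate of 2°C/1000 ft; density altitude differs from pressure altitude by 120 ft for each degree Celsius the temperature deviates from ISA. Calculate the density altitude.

ISA temperature at 10500 ft = 15 − 2 × (10500/1000) = -6°C.
ISA deviation = -15 − (-6) = -9°C.
Density altitude = 10500 + 120 × (-9) = 10500 + (-1080) = 9420 ft.

9420 ft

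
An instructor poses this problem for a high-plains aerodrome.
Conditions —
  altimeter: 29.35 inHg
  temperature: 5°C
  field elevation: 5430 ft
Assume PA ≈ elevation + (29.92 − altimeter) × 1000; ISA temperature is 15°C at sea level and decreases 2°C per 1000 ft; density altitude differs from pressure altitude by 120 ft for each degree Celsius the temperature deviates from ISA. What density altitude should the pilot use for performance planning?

Pressure altitude = 5430 + (29.92 − 29.35) × 1000 = 5430 + (+570) = 6000 ft.
ISA temperature at 6000 ft = 15 − 2 × (6000/1000) = 3°C.
ISA deviation = 5 − 3 = +2°C.
Density altitude = 6000 + 120 × (2) = 6240 ft.

6240 ft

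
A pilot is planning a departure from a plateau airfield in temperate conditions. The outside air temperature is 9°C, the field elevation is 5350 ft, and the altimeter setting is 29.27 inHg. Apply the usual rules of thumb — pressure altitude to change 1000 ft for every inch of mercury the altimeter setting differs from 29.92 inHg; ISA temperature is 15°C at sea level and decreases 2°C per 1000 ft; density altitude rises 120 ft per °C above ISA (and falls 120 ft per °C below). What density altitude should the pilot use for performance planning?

6720 ft

Pressure altitude = 5350 + (29.92 − 29.27) × 1000 = 5350 + (+650) = 6000 ft.
ISA temperature at 6000 ft = 15 − 2 × (6000/1000) = 3°C.
ISA deviation = 9 − 3 = +6°C.
Density altitude = 6000 + 120 × (6) = 6720 ft.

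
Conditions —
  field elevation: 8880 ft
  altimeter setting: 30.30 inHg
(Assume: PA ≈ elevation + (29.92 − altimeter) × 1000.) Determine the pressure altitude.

8500 ft

Pressure correction = (29.92 − 30.30) × 1000 = -380 ft.
Pressure altitude = 8880 + (-380) = 8500 ft.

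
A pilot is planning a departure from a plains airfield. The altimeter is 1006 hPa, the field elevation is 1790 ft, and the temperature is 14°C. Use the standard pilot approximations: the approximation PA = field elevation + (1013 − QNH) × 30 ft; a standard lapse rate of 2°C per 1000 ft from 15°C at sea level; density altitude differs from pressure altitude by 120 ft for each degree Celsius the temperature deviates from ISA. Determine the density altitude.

Pressure altitude = 1790 + (1013 − 1006) × 30 = 1790 + (+210) = 2000 ft.
ISA temperature at 2000 ft = 15 − 2 × (2000/1000) = 11°C.
ISA deviation = 14 − 11 = +3°C.
Density altitude = 2000 + 120 × (3) = 2360 ft.

2360 ft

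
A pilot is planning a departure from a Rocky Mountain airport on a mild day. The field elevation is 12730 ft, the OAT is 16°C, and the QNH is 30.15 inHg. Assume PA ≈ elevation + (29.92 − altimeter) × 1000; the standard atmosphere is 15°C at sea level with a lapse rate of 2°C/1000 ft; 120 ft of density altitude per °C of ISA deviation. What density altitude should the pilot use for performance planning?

Pressure altitude = 12730 + (29.92 − 30.15) × 1000 = 12730 + (-230) = 12500 ft.
ISA temperature at 12500 ft = 15 − 2 × (12500/1000) = -10°C.
ISA deviation = 16 − (-10) = +26°C.
Density altitude = 12500 + 120 × (26) = 15620 ft.

15620 ft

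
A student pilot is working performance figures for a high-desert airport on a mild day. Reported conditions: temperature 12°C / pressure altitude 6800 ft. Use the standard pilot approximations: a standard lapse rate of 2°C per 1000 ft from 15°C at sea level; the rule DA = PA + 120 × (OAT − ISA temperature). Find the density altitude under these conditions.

8072 ft

ISA temperature at 6800 ft = 15 − 2 × (6800/1000) = 1.4°C.
ISA deviation = 12 − 1.4 = +10.6°C.
Density altitude = 6800 + 120 × (10.6) = 6800 + (+1272) = 8072 ft.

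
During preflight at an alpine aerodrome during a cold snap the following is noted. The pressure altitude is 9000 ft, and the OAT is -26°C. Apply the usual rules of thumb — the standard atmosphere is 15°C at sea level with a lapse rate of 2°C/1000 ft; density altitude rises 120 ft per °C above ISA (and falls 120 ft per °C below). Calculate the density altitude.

6240 ft

ISA temperature at 9000 ft = 15 − 2 × (9000/1000) = -3°C.
ISA deviation = -26 − (-3) = -23°C.
Density altitude = 9000 + 120 × (-23) = 9000 + (-2760) = 6240 ft.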